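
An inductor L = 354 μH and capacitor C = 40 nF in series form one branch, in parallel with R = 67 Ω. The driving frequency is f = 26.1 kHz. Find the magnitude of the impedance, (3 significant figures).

54.6 Ω

ω = 2πf = 164000 rad/s
X_L = ωL = 58.1 Ω
X_C = 1/(ωC) = 152 Ω
Branch 1: Z₁ = R = 67.0 Ω
Branch 2 (series LC): Z₂ = j(X_L − X_C) = −j94.4 Ω
Parallel: Z = Z₁Z₂/(Z₁+Z₂), |Z| = 54.6 Ω, ∠Z = -35.4°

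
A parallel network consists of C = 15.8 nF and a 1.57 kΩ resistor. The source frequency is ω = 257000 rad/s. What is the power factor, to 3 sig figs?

X_C = 1/(ωC) = 246 Ω
Parallel: admittances add. Y = 1/R + jωC
Y = (0.000637 + j0.00406) S
|Y| = 0.00411 S → |Z| = 1/|Y| = 243 Ω, ∠Z = −∠Y = -81.1°
cos φ = cos(-81.1°) = 0.155

0.155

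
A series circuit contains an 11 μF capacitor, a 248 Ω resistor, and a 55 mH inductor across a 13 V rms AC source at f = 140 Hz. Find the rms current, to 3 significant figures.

51.2 mA

ω = 2πf = 879.6 rad/s
X_L = ωL = 48.4 Ω
X_C = 1/(ωC) = 103 Ω
Net reactance X = X_L − X_C = -55.0 Ω
Z = 248 − j55.0 Ω
|Z| = √(248² + 55.0²) = 254 Ω
I = V/|Z| = 13/254 = 51.2 mA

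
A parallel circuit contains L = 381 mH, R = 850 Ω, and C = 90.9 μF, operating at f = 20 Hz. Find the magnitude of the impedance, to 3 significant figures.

105 Ω

ω = 2πf = 125.7 rad/s
X_L = ωL = 47.9 Ω
X_C = 1/(ωC) = 87.5 Ω
Parallel: admittances add. Y = 1/R + 1/(jωL) + jωC
Y = (0.00118 − j0.00946) S
|Y| = 0.00954 S → |Z| = 1/|Y| = 105 Ω, ∠Z = −∠Y = 82.9°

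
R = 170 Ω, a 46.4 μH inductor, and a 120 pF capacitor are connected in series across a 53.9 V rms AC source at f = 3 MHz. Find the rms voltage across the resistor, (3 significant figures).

19.7 V

ω = 2πf = 1.885e+07 rad/s
X_L = ωL = 875 Ω
X_C = 1/(ωC) = 442 Ω
Net reactance X = X_L − X_C = 433 Ω
Z = 170 + j433 Ω
|Z| = √(170² + 433²) = 465 Ω
I = V/|Z| = 116 mA
V_R = I·|Z_R| = 0.116 × 170 = 19.7 V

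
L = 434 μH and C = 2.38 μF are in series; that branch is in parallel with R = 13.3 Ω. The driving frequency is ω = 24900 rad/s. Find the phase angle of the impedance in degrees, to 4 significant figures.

-65.48°

X_L = ωL = 10.81 Ω
X_C = 1/(ωC) = 16.87 Ω
Branch 1: Z₁ = R = 13.30 Ω
Branch 2 (series LC): Z₂ = j(X_L − X_C) = −j6.068 Ω
Parallel: Z = Z₁Z₂/(Z₁+Z₂), |Z| = 5.520 Ω, ∠Z = -65.48°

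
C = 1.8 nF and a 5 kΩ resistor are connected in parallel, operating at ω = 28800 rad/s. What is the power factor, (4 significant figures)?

X_C = 1/(ωC) = 19290 Ω
Parallel: admittances add. Y = 1/R + jωC
Y = (0.0002000 + j5.184e-05) S
|Y| = 0.0002066 S → |Z| = 1/|Y| = 4840 Ω, ∠Z = −∠Y = -14.53°
cos φ = cos(-14.53°) = 0.9680

0.9680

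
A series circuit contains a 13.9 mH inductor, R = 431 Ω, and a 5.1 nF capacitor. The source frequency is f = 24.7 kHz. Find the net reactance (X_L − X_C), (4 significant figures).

ω = 2πf = 155200 rad/s
X_L = ωL = 2157 Ω
X_C = 1/(ωC) = 1263 Ω
X = 2157 − 1263 = 893.8 Ω

893.8 Ω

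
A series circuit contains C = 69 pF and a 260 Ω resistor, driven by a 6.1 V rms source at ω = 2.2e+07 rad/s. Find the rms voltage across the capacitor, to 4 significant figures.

X_C = 1/(ωC) = 658.8 Ω
Z = 260.0 − j658.8 Ω
|Z| = √(260.0² + 658.8²) = 708.2 Ω
I = V/|Z| = 8.613 mA
V_C = I·|Z_C| = 0.008613 × 658.8 = 5.674 V

5.674 V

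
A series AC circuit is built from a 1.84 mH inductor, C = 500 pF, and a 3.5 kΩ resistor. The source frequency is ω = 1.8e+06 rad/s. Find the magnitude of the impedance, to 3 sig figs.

4130 Ω

X_L = ωL = 3310 Ω
X_C = 1/(ωC) = 1110 Ω
Net reactance X = X_L − X_C = 2200 Ω
Z = 3500 + j2200 Ω
|Z| = √(3500² + 2200²) = 4130 Ω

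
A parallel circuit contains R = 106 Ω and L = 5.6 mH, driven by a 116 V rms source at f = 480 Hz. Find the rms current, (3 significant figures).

6.95 A

ω = 2πf = 3016 rad/s
X_L = ωL = 16.9 Ω
Parallel: admittances add. Y = 1/R + 1/(jωL)
Y = (0.00943 − j0.0592) S
|Y| = 0.0600 S → |Z| = 1/|Y| = 16.7 Ω, ∠Z = −∠Y = 80.9°
I = V/|Z| = 116/16.7 = 6.95 A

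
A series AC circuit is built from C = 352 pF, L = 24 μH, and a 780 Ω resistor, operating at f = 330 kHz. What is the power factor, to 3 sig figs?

0.509

ω = 2πf = 2.073e+06 rad/s
X_L = ωL = 49.8 Ω
X_C = 1/(ωC) = 1370 Ω
Net reactance X = X_L − X_C = -1320 Ω
Z = 780 − j1320 Ω
|Z| = √(780² + 1320²) = 1530 Ω
∠Z = arctan(-1320/780) = -59.4°
cos φ = cos(-59.4°) = 0.509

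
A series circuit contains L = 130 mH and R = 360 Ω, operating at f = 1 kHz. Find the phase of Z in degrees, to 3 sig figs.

66.2°

ω = 2πf = 6283 rad/s
X_L = ωL = 817 Ω
Z = 360 + j817 Ω
|Z| = √(360² + 817²) = 893 Ω
∠Z = arctan(817/360) = 66.2°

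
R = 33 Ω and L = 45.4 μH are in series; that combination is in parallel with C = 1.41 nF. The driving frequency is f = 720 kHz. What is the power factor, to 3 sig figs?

ω = 2πf = 4.524e+06 rad/s
X_L = ωL = 205 Ω
X_C = 1/(ωC) = 157 Ω
Branch 1 (R+jX_L): Z₁ = 33.0 + j205 Ω, |Z₁| = 208 Ω
Branch 2 (−jX_C): Z₂ = −j157 Ω
Parallel: Z = Z₁Z₂/(Z₁+Z₂), |Z| = 555 Ω, ∠Z = -65.0°
cos φ = cos(-65.0°) = 0.423

0.423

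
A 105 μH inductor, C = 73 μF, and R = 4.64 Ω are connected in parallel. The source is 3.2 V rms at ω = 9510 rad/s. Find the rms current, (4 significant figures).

1.201 A

X_L = ωL = 0.9986 Ω
X_C = 1/(ωC) = 1.440 Ω
Parallel: admittances add. Y = 1/R + 1/(jωL) + jωC
Y = (0.2155 − j0.3072) S
|Y| = 0.3753 S → |Z| = 1/|Y| = 2.665 Ω, ∠Z = −∠Y = 54.95°
I = V/|Z| = 3.2/2.665 = 1.201 A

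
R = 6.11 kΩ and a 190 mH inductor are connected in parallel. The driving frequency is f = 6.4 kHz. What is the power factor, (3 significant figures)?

0.781

ω = 2πf = 40210 rad/s
X_L = ωL = 7640 Ω
Parallel: admittances add. Y = 1/R + 1/(jωL)
Y = (0.000164 − j0.000131) S
|Y| = 0.000210 S → |Z| = 1/|Y| = 4770 Ω, ∠Z = −∠Y = 38.6°
cos φ = cos(38.6°) = 0.781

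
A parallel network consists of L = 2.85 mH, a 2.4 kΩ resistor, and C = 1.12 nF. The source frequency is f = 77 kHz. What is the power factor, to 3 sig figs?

ω = 2πf = 483800 rad/s
X_L = ωL = 1380 Ω
X_C = 1/(ωC) = 1850 Ω
Parallel: admittances add. Y = 1/R + 1/(jωL) + jωC
Y = (0.000417 − j0.000183) S
|Y| = 0.000455 S → |Z| = 1/|Y| = 2200 Ω, ∠Z = −∠Y = 23.8°
cos φ = cos(23.8°) = 0.915

0.915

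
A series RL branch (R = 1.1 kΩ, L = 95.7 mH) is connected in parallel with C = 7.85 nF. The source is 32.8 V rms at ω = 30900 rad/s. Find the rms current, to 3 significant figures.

X_L = ωL = 2960 Ω
X_C = 1/(ωC) = 4120 Ω
Branch 1 (R+jX_L): Z₁ = 1100 + j2960 Ω, |Z₁| = 3160 Ω
Branch 2 (−jX_C): Z₂ = −j4120 Ω
Parallel: Z = Z₁Z₂/(Z₁+Z₂), |Z| = 8120 Ω, ∠Z = 26.3°
I = V/|Z| = 32.8/8120 = 4.04 mA

4.04 mA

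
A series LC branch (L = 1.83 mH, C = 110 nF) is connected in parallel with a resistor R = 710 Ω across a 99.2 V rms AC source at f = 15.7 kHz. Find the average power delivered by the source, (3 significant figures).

ω = 2πf = 98650 rad/s
X_L = ωL = 181 Ω
X_C = 1/(ωC) = 92.2 Ω
Branch 1: Z₁ = R = 710 Ω
Branch 2 (series LC): Z₂ = j(X_L − X_C) = j88.4 Ω
Parallel: Z = Z₁Z₂/(Z₁+Z₂), |Z| = 87.7 Ω, ∠Z = 82.9°
I = V/|Z| = 1.13 A
P = VI cos φ = 99.2 × 1.13 × cos(82.9°) = 13.9 W

13.9 W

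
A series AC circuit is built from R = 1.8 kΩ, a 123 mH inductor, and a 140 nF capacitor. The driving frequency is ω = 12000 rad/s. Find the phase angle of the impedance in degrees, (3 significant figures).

26.1°

X_L = ωL = 1480 Ω
X_C = 1/(ωC) = 595 Ω
Net reactance X = X_L − X_C = 881 Ω
Z = 1800 + j881 Ω
|Z| = √(1800² + 881²) = 2000 Ω
∠Z = arctan(881/1800) = 26.1°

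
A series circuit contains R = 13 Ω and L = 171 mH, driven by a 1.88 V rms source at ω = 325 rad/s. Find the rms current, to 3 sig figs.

32.9 mA

X_L = ωL = 55.6 Ω
Z = 13.0 + j55.6 Ω
|Z| = √(13.0² + 55.6²) = 57.1 Ω
I = V/|Z| = 1.88/57.1 = 32.9 mA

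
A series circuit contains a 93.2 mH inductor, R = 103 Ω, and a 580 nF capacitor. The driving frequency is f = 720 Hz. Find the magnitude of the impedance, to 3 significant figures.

111 Ω

ω = 2πf = 4524 rad/s
X_L = ωL = 422 Ω
X_C = 1/(ωC) = 381 Ω
Net reactance X = X_L − X_C = 40.5 Ω
Z = 103 + j40.5 Ω
|Z| = √(103² + 40.5²) = 111 Ω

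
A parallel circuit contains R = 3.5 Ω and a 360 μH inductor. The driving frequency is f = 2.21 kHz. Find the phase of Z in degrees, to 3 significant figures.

35.0°

ω = 2πf = 13890 rad/s
X_L = ωL = 5.00 Ω
Parallel: admittances add. Y = 1/R + 1/(jωL)
Y = (0.286 − j0.200) S
|Y| = 0.349 S → |Z| = 1/|Y| = 2.87 Ω, ∠Z = −∠Y = 35.0°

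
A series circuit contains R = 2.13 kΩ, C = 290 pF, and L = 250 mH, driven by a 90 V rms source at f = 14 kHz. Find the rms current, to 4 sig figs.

5.190 mA

ω = 2πf = 87960 rad/s
X_L = ωL = 21990 Ω
X_C = 1/(ωC) = 39200 Ω
Net reactance X = X_L − X_C = -17210 Ω
Z = 2130 − j17210 Ω
|Z| = √(2130² + 17210²) = 17340 Ω
I = V/|Z| = 90/17340 = 5.190 mA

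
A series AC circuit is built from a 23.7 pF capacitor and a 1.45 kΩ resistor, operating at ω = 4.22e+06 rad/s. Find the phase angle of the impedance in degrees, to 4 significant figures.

X_C = 1/(ωC) = 9999 Ω
Z = 1450 − j9999 Ω
|Z| = √(1450² + 9999²) = 10100 Ω
∠Z = arctan(-9999/1450) = -81.75°

-81.75°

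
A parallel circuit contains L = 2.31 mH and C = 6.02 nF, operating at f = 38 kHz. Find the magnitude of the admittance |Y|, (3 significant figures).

ω = 2πf = 238800 rad/s
X_L = ωL = 552 Ω
X_C = 1/(ωC) = 696 Ω
Parallel: admittances add. Y = 1/(jωL) + jωC
Y = (0 − j0.000376) S
|Y| = 0.000376 S → |Z| = 1/|Y| = 2660 Ω, ∠Z = −∠Y = 90.0°

376 μS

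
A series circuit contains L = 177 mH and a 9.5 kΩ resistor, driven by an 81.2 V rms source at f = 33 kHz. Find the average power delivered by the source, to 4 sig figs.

43.58 mW

ω = 2πf = 207300 rad/s
X_L = ωL = 36700 Ω
Z = 9500 + j36700 Ω
|Z| = √(9500² + 36700²) = 37910 Ω
∠Z = arctan(36700/9500) = 75.49°
I = V/|Z| = 2.142 mA
P = VI cos φ = 81.2 × 0.002142 × cos(75.49°) = 43.58 mW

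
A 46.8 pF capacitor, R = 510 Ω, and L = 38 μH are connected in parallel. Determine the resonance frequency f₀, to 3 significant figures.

ω₀ = 1/√(LC) = 1/√(3.8e-05 × 4.68e-11) = 2.371e+07 rad/s
f₀ = ω₀/(2π) = 3.77 MHz

3.77 MHz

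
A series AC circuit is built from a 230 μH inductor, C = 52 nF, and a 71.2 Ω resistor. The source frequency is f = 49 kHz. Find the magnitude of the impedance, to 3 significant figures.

ω = 2πf = 307900 rad/s
X_L = ωL = 70.8 Ω
X_C = 1/(ωC) = 62.5 Ω
Net reactance X = X_L − X_C = 8.35 Ω
Z = 71.2 + j8.35 Ω
|Z| = √(71.2² + 8.35²) = 71.7 Ω

71.7 Ω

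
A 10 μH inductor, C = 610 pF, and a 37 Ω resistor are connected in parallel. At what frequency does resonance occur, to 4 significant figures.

2.038 MHz

ω₀ = 1/√(LC) = 1/√(1e-05 × 6.1e-10) = 1.28e+07 rad/s
f₀ = ω₀/(2π) = 2.038 MHz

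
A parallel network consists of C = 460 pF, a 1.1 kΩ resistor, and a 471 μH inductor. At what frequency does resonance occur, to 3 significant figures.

ω₀ = 1/√(LC) = 1/√(0.000471 × 4.6e-10) = 2.148e+06 rad/s
f₀ = ω₀/(2π) = 342 kHz

342 kHz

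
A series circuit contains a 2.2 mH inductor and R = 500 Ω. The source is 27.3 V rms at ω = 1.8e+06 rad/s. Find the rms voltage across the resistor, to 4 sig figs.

3.420 V

X_L = ωL = 3960 Ω
Z = 500.0 + j3960 Ω
|Z| = √(500.0² + 3960²) = 3991 Ω
I = V/|Z| = 6.840 mA
V_R = I·|Z_R| = 0.006840 × 500.0 = 3.420 V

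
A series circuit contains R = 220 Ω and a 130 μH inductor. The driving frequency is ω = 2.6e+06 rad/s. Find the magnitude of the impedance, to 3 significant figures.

X_L = ωL = 338 Ω
Z = 220 + j338 Ω
|Z| = √(220² + 338²) = 403 Ω

403 Ω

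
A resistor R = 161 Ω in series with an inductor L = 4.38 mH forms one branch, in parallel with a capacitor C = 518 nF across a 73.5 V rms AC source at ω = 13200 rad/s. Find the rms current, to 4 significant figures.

539.6 mA

X_L = ωL = 57.82 Ω
X_C = 1/(ωC) = 146.3 Ω
Branch 1 (R+jX_L): Z₁ = 161.0 + j57.82 Ω, |Z₁| = 171.1 Ω
Branch 2 (−jX_C): Z₂ = −j146.3 Ω
Parallel: Z = Z₁Z₂/(Z₁+Z₂), |Z| = 136.2 Ω, ∠Z = -41.47°
I = V/|Z| = 73.5/136.2 = 539.6 mA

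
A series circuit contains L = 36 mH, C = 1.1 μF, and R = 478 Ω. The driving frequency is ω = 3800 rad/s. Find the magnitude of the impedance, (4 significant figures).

X_L = ωL = 136.8 Ω
X_C = 1/(ωC) = 239.2 Ω
Net reactance X = X_L − X_C = -102.4 Ω
Z = 478.0 − j102.4 Ω
|Z| = √(478.0² + 102.4²) = 488.9 Ω

488.9 Ω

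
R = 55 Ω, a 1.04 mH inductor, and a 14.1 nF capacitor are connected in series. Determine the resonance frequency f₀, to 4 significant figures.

ω₀ = 1/√(LC) = 1/√(0.00104 × 1.41e-08) = 261100 rad/s
f₀ = ω₀/(2π) = 41.56 kHz

41.56 kHz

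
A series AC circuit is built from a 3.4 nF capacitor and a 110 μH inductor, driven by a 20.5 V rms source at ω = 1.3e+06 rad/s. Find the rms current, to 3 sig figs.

246 mA

X_L = ωL = 143 Ω
X_C = 1/(ωC) = 226 Ω
Net reactance X = X_L − X_C = -83.2 Ω
Z = − j83.2 Ω
|Z| = √(0² + 83.2²) = 83.2 Ω
I = V/|Z| = 20.5/83.2 = 246 mA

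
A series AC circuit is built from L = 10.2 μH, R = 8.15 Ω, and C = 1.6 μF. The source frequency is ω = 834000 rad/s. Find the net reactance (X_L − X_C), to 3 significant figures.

X_L = ωL = 8.51 Ω
X_C = 1/(ωC) = 0.749 Ω
X = 8.51 − 0.749 = 7.76 Ω

7.76 Ω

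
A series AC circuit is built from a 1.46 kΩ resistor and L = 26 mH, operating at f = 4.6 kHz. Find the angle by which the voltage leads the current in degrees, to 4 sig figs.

ω = 2πf = 28900 rad/s
X_L = ωL = 751.5 Ω
Z = 1460 + j751.5 Ω
|Z| = √(1460² + 751.5²) = 1642 Ω
∠Z = arctan(751.5/1460) = 27.24°

27.24°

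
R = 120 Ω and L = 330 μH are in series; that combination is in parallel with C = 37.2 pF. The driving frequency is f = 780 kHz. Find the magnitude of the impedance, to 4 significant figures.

ω = 2πf = 4.901e+06 rad/s
X_L = ωL = 1617 Ω
X_C = 1/(ωC) = 5485 Ω
Branch 1 (R+jX_L): Z₁ = 120.0 + j1617 Ω, |Z₁| = 1622 Ω
Branch 2 (−jX_C): Z₂ = −j5485 Ω
Parallel: Z = Z₁Z₂/(Z₁+Z₂), |Z| = 2299 Ω, ∠Z = 83.98°

2299 Ω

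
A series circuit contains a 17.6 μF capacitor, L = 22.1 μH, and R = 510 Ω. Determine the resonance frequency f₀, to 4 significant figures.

ω₀ = 1/√(LC) = 1/√(2.21e-05 × 1.76e-05) = 50700 rad/s
f₀ = ω₀/(2π) = 8.070 kHz

8.070 kHz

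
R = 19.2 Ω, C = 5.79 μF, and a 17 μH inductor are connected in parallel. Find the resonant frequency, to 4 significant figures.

ω₀ = 1/√(LC) = 1/√(1.7e-05 × 5.79e-06) = 100800 rad/s
f₀ = ω₀/(2π) = 16.04 kHz

16.04 kHz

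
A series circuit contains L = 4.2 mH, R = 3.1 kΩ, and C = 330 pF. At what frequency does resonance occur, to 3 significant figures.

ω₀ = 1/√(LC) = 1/√(0.0042 × 3.3e-10) = 849400 rad/s
f₀ = ω₀/(2π) = 135 kHz

135 kHz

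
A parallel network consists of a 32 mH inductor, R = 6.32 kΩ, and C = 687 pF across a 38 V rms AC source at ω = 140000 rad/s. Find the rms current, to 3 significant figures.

7.71 mA

X_L = ωL = 4480 Ω
X_C = 1/(ωC) = 10400 Ω
Parallel: admittances add. Y = 1/R + 1/(jωL) + jωC
Y = (0.000158 − j0.000127) S
|Y| = 0.000203 S → |Z| = 1/|Y| = 4930 Ω, ∠Z = −∠Y = 38.8°
I = V/|Z| = 38/4930 = 7.71 mA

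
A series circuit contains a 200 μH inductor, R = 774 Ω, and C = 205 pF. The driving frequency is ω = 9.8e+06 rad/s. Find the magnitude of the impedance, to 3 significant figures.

1650 Ω

X_L = ωL = 1960 Ω
X_C = 1/(ωC) = 498 Ω
Net reactance X = X_L − X_C = 1460 Ω
Z = 774 + j1460 Ω
|Z| = √(774² + 1460²) = 1650 Ω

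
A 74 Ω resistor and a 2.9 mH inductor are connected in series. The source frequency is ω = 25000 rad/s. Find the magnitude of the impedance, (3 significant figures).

X_L = ωL = 72.5 Ω
Z = 74.0 + j72.5 Ω
|Z| = √(74.0² + 72.5²) = 104 Ω

104 Ω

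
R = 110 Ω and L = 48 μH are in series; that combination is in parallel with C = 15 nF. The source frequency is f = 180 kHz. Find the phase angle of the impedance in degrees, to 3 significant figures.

ω = 2πf = 1.131e+06 rad/s
X_L = ωL = 54.3 Ω
X_C = 1/(ωC) = 58.9 Ω
Branch 1 (R+jX_L): Z₁ = 110 + j54.3 Ω, |Z₁| = 123 Ω
Branch 2 (−jX_C): Z₂ = −j58.9 Ω
Parallel: Z = Z₁Z₂/(Z₁+Z₂), |Z| = 65.7 Ω, ∠Z = -61.3°

-61.3°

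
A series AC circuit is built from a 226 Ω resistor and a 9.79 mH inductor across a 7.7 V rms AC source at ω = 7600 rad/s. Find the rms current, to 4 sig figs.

X_L = ωL = 74.40 Ω
Z = 226.0 + j74.40 Ω
|Z| = √(226.0² + 74.40²) = 237.9 Ω
I = V/|Z| = 7.7/237.9 = 32.36 mA

32.36 mA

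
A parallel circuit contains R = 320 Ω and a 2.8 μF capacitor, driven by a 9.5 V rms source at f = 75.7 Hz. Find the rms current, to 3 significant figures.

ω = 2πf = 475.6 rad/s
X_C = 1/(ωC) = 751 Ω
Parallel: admittances add. Y = 1/R + jωC
Y = (0.00313 + j0.00133) S
|Y| = 0.00340 S → |Z| = 1/|Y| = 294 Ω, ∠Z = −∠Y = -23.1°
I = V/|Z| = 9.5/294 = 32.3 mA

32.3 mA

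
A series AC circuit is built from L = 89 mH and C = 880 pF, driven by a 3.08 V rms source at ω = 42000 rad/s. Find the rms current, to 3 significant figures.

132 μA

X_L = ωL = 3740 Ω
X_C = 1/(ωC) = 27100 Ω
Net reactance X = X_L − X_C = -23300 Ω
Z = − j23300 Ω
|Z| = √(0² + 23300²) = 23300 Ω
I = V/|Z| = 3.08/23300 = 132 μA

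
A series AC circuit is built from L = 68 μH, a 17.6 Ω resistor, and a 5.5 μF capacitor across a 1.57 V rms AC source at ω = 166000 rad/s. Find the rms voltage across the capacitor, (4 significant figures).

0.08455 V

X_L = ωL = 11.29 Ω
X_C = 1/(ωC) = 1.095 Ω
Net reactance X = X_L − X_C = 10.19 Ω
Z = 17.60 + j10.19 Ω
|Z| = √(17.60² + 10.19²) = 20.34 Ω
I = V/|Z| = 77.19 mA
V_C = I·|Z_C| = 0.07719 × 1.095 = 0.08455 V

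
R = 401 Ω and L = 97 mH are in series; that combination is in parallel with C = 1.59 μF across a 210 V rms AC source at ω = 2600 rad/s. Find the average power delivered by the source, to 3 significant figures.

X_L = ωL = 252 Ω
X_C = 1/(ωC) = 242 Ω
Branch 1 (R+jX_L): Z₁ = 401 + j252 Ω, |Z₁| = 474 Ω
Branch 2 (−jX_C): Z₂ = −j242 Ω
Parallel: Z = Z₁Z₂/(Z₁+Z₂), |Z| = 286 Ω, ∠Z = -59.3°
I = V/|Z| = 735 mA
P = VI cos φ = 210 × 0.735 × cos(-59.3°) = 78.8 W

78.8 W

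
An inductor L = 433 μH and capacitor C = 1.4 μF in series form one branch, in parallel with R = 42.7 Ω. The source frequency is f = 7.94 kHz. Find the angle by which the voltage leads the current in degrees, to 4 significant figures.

80.32°

ω = 2πf = 49890 rad/s
X_L = ωL = 21.60 Ω
X_C = 1/(ωC) = 14.32 Ω
Branch 1: Z₁ = R = 42.70 Ω
Branch 2 (series LC): Z₂ = j(X_L − X_C) = j7.284 Ω
Parallel: Z = Z₁Z₂/(Z₁+Z₂), |Z| = 7.180 Ω, ∠Z = 80.32°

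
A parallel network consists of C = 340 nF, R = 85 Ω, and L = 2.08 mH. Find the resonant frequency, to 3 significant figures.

5.98 kHz

ω₀ = 1/√(LC) = 1/√(0.00208 × 3.4e-07) = 37600 rad/s
f₀ = ω₀/(2π) = 5.98 kHz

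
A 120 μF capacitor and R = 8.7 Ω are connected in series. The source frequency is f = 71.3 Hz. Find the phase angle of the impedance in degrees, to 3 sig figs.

-64.9°

ω = 2πf = 448.0 rad/s
X_C = 1/(ωC) = 18.6 Ω
Z = 8.70 − j18.6 Ω
|Z| = √(8.70² + 18.6²) = 20.5 Ω
∠Z = arctan(-18.6/8.70) = -64.9°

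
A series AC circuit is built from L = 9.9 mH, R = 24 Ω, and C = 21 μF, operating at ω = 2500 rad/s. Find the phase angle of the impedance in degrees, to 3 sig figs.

13.4°

X_L = ωL = 24.8 Ω
X_C = 1/(ωC) = 19.0 Ω
Net reactance X = X_L − X_C = 5.70 Ω
Z = 24.0 + j5.70 Ω
|Z| = √(24.0² + 5.70²) = 24.7 Ω
∠Z = arctan(5.70/24.0) = 13.4°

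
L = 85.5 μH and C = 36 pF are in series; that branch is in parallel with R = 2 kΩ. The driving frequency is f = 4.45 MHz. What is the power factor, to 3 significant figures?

ω = 2πf = 2.796e+07 rad/s
X_L = ωL = 2390 Ω
X_C = 1/(ωC) = 993 Ω
Branch 1: Z₁ = R = 2000 Ω
Branch 2 (series LC): Z₂ = j(X_L − X_C) = j1400 Ω
Parallel: Z = Z₁Z₂/(Z₁+Z₂), |Z| = 1150 Ω, ∠Z = 55.1°
cos φ = cos(55.1°) = 0.573

0.573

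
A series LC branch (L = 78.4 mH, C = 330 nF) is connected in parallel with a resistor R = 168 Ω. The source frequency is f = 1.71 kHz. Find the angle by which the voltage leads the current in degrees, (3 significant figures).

16.7°

ω = 2πf = 10740 rad/s
X_L = ωL = 842 Ω
X_C = 1/(ωC) = 282 Ω
Branch 1: Z₁ = R = 168 Ω
Branch 2 (series LC): Z₂ = j(X_L − X_C) = j560 Ω
Parallel: Z = Z₁Z₂/(Z₁+Z₂), |Z| = 161 Ω, ∠Z = 16.7°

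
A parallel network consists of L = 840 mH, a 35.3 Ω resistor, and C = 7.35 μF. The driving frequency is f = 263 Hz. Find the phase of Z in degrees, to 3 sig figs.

-22.0°

ω = 2πf = 1652 rad/s
X_L = ωL = 1390 Ω
X_C = 1/(ωC) = 82.3 Ω
Parallel: admittances add. Y = 1/R + 1/(jωL) + jωC
Y = (0.0283 + j0.0114) S
|Y| = 0.0305 S → |Z| = 1/|Y| = 32.7 Ω, ∠Z = −∠Y = -22.0°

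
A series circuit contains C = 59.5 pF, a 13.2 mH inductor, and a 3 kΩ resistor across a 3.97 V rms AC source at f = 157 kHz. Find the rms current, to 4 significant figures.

ω = 2πf = 986500 rad/s
X_L = ωL = 13020 Ω
X_C = 1/(ωC) = 17040 Ω
Net reactance X = X_L − X_C = -4016 Ω
Z = 3000 − j4016 Ω
|Z| = √(3000² + 4016²) = 5013 Ω
I = V/|Z| = 3.97/5013 = 792.0 μA

792.0 μA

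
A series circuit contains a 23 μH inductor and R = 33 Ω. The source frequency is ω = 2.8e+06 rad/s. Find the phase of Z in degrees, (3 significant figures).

62.9°

X_L = ωL = 64.4 Ω
Z = 33.0 + j64.4 Ω
|Z| = √(33.0² + 64.4²) = 72.4 Ω
∠Z = arctan(64.4/33.0) = 62.9°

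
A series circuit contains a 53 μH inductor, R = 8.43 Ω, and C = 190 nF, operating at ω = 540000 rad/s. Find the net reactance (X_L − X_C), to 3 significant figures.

18.9 Ω

X_L = ωL = 28.6 Ω
X_C = 1/(ωC) = 9.75 Ω
X = 28.6 − 9.75 = 18.9 Ω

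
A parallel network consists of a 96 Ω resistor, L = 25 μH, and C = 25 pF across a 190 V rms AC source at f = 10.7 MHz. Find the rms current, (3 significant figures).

1.99 A

ω = 2πf = 6.723e+07 rad/s
X_L = ωL = 1680 Ω
X_C = 1/(ωC) = 595 Ω
Parallel: admittances add. Y = 1/R + 1/(jωL) + jωC
Y = (0.0104 + j0.00109) S
|Y| = 0.0105 S → |Z| = 1/|Y| = 95.5 Ω, ∠Z = −∠Y = -5.95°
I = V/|Z| = 190/95.5 = 1.99 A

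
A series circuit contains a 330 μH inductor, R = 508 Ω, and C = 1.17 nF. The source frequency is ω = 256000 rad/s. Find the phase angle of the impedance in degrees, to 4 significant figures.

X_L = ωL = 84.48 Ω
X_C = 1/(ωC) = 3339 Ω
Net reactance X = X_L − X_C = -3254 Ω
Z = 508.0 − j3254 Ω
|Z| = √(508.0² + 3254²) = 3294 Ω
∠Z = arctan(-3254/508.0) = -81.13°

-81.13°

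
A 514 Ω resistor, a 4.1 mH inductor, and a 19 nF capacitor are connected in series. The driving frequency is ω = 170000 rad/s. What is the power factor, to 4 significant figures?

0.7986

X_L = ωL = 697.0 Ω
X_C = 1/(ωC) = 309.6 Ω
Net reactance X = X_L − X_C = 387.4 Ω
Z = 514.0 + j387.4 Ω
|Z| = √(514.0² + 387.4²) = 643.6 Ω
∠Z = arctan(387.4/514.0) = 37.01°
cos φ = cos(37.01°) = 0.7986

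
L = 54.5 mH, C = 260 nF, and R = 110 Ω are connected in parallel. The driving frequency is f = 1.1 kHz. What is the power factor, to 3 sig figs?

0.996

ω = 2πf = 6912 rad/s
X_L = ωL = 377 Ω
X_C = 1/(ωC) = 556 Ω
Parallel: admittances add. Y = 1/R + 1/(jωL) + jωC
Y = (0.00909 − j0.000858) S
|Y| = 0.00913 S → |Z| = 1/|Y| = 110 Ω, ∠Z = −∠Y = 5.39°
cos φ = cos(5.39°) = 0.996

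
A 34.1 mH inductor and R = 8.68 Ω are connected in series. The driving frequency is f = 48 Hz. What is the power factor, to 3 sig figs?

0.645

ω = 2πf = 301.6 rad/s
X_L = ωL = 10.3 Ω
Z = 8.68 + j10.3 Ω
|Z| = √(8.68² + 10.3²) = 13.5 Ω
∠Z = arctan(10.3/8.68) = 49.8°
cos φ = cos(49.8°) = 0.645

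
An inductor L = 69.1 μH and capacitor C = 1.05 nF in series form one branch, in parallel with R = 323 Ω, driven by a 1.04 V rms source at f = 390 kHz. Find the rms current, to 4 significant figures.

5.732 mA

ω = 2πf = 2.45e+06 rad/s
X_L = ωL = 169.3 Ω
X_C = 1/(ωC) = 388.7 Ω
Branch 1: Z₁ = R = 323.0 Ω
Branch 2 (series LC): Z₂ = j(X_L − X_C) = −j219.3 Ω
Parallel: Z = Z₁Z₂/(Z₁+Z₂), |Z| = 181.5 Ω, ∠Z = -55.82°
I = V/|Z| = 1.04/181.5 = 5.732 mA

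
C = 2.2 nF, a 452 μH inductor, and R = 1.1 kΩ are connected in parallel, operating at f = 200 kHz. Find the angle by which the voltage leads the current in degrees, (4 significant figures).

ω = 2πf = 1.257e+06 rad/s
X_L = ωL = 568.0 Ω
X_C = 1/(ωC) = 361.7 Ω
Parallel: admittances add. Y = 1/R + 1/(jωL) + jωC
Y = (0.0009091 + j0.001004) S
|Y| = 0.001354 S → |Z| = 1/|Y| = 738.3 Ω, ∠Z = −∠Y = -47.84°

-47.84°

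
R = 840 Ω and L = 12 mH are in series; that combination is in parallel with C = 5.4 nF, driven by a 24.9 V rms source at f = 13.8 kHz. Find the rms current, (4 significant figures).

ω = 2πf = 86710 rad/s
X_L = ωL = 1040 Ω
X_C = 1/(ωC) = 2136 Ω
Branch 1 (R+jX_L): Z₁ = 840.0 + j1040 Ω, |Z₁| = 1337 Ω
Branch 2 (−jX_C): Z₂ = −j2136 Ω
Parallel: Z = Z₁Z₂/(Z₁+Z₂), |Z| = 2069 Ω, ∠Z = 13.60°
I = V/|Z| = 24.9/2069 = 12.03 mA

12.03 mA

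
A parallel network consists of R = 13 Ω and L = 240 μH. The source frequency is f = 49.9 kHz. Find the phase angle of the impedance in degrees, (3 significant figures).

ω = 2πf = 313500 rad/s
X_L = ωL = 75.2 Ω
Parallel: admittances add. Y = 1/R + 1/(jωL)
Y = (0.0769 − j0.0133) S
|Y| = 0.0781 S → |Z| = 1/|Y| = 12.8 Ω, ∠Z = −∠Y = 9.80°

9.80°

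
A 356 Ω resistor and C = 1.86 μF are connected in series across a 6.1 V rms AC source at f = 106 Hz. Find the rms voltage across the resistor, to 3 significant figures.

ω = 2πf = 666.0 rad/s
X_C = 1/(ωC) = 807 Ω
Z = 356 − j807 Ω
|Z| = √(356² + 807²) = 882 Ω
I = V/|Z| = 6.91 mA
V_R = I·|Z_R| = 0.00691 × 356 = 2.46 V

2.46 V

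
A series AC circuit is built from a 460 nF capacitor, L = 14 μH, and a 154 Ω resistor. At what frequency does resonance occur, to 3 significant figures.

62.7 kHz

ω₀ = 1/√(LC) = 1/√(1.4e-05 × 4.6e-07) = 394100 rad/s
f₀ = ω₀/(2π) = 62.7 kHz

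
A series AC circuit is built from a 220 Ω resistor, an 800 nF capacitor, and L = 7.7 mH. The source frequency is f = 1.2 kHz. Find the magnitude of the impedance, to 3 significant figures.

245 Ω

ω = 2πf = 7540 rad/s
X_L = ωL = 58.1 Ω
X_C = 1/(ωC) = 166 Ω
Net reactance X = X_L − X_C = -108 Ω
Z = 220 − j108 Ω
|Z| = √(220² + 108²) = 245 Ω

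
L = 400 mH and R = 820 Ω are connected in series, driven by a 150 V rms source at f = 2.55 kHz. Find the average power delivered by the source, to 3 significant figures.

ω = 2πf = 16020 rad/s
X_L = ωL = 6410 Ω
Z = 820 + j6410 Ω
|Z| = √(820² + 6410²) = 6460 Ω
∠Z = arctan(6410/820) = 82.7°
I = V/|Z| = 23.2 mA
P = VI cos φ = 150 × 0.0232 × cos(82.7°) = 442 mW

442 mW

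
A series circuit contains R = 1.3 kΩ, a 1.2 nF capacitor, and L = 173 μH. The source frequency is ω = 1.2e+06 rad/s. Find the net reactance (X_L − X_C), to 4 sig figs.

-486.8 Ω

X_L = ωL = 207.6 Ω
X_C = 1/(ωC) = 694.4 Ω
X = 207.6 − 694.4 = -486.8 Ω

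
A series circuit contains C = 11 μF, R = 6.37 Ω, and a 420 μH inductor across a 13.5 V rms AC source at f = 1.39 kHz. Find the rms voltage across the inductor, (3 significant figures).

ω = 2πf = 8734 rad/s
X_L = ωL = 3.67 Ω
X_C = 1/(ωC) = 10.4 Ω
Net reactance X = X_L − X_C = -6.74 Ω
Z = 6.37 − j6.74 Ω
|Z| = √(6.37² + 6.74²) = 9.27 Ω
I = V/|Z| = 1.46 A
V_L = I·|Z_L| = 1.46 × 3.67 = 5.34 V

5.34 V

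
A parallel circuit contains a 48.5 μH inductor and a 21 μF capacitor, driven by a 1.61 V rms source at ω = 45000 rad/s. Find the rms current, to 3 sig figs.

784 mA

X_L = ωL = 2.18 Ω
X_C = 1/(ωC) = 1.06 Ω
Parallel: admittances add. Y = 1/(jωL) + jωC
Y = (0 + j0.487) S
|Y| = 0.487 S → |Z| = 1/|Y| = 2.05 Ω, ∠Z = −∠Y = -90.0°
I = V/|Z| = 1.61/2.05 = 784 mA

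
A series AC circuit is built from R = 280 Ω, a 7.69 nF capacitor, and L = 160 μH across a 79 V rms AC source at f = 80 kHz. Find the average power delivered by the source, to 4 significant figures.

ω = 2πf = 502700 rad/s
X_L = ωL = 80.42 Ω
X_C = 1/(ωC) = 258.7 Ω
Net reactance X = X_L − X_C = -178.3 Ω
Z = 280.0 − j178.3 Ω
|Z| = √(280.0² + 178.3²) = 331.9 Ω
∠Z = arctan(-178.3/280.0) = -32.49°
I = V/|Z| = 238.0 mA
P = VI cos φ = 79 × 0.2380 × cos(-32.49°) = 15.86 W

15.86 W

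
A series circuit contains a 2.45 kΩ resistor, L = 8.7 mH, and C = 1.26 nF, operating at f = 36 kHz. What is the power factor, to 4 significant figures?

0.8465

ω = 2πf = 226200 rad/s
X_L = ωL = 1968 Ω
X_C = 1/(ωC) = 3509 Ω
Net reactance X = X_L − X_C = -1541 Ω
Z = 2450 − j1541 Ω
|Z| = √(2450² + 1541²) = 2894 Ω
∠Z = arctan(-1541/2450) = -32.17°
cos φ = cos(-32.17°) = 0.8465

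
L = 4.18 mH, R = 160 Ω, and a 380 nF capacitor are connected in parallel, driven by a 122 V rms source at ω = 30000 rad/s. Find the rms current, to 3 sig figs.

X_L = ωL = 125 Ω
X_C = 1/(ωC) = 87.7 Ω
Parallel: admittances add. Y = 1/R + 1/(jωL) + jωC
Y = (0.00625 + j0.00343) S
|Y| = 0.00713 S → |Z| = 1/|Y| = 140 Ω, ∠Z = −∠Y = -28.7°
I = V/|Z| = 122/140 = 870 mA

870 mA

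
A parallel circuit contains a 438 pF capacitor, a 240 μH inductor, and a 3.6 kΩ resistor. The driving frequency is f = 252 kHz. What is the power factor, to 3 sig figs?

0.142

ω = 2πf = 1.583e+06 rad/s
X_L = ωL = 380 Ω
X_C = 1/(ωC) = 1440 Ω
Parallel: admittances add. Y = 1/R + 1/(jωL) + jωC
Y = (0.000278 − j0.00194) S
|Y| = 0.00196 S → |Z| = 1/|Y| = 511 Ω, ∠Z = −∠Y = 81.8°
cos φ = cos(81.8°) = 0.142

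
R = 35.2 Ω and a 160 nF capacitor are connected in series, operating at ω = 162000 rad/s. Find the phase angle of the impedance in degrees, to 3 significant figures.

-47.6°

X_C = 1/(ωC) = 38.6 Ω
Z = 35.2 − j38.6 Ω
|Z| = √(35.2² + 38.6²) = 52.2 Ω
∠Z = arctan(-38.6/35.2) = -47.6°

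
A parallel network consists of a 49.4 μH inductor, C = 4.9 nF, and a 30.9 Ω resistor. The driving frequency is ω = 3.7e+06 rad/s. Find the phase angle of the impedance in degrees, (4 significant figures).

X_L = ωL = 182.8 Ω
X_C = 1/(ωC) = 55.16 Ω
Parallel: admittances add. Y = 1/R + 1/(jωL) + jωC
Y = (0.03236 + j0.01266) S
|Y| = 0.03475 S → |Z| = 1/|Y| = 28.78 Ω, ∠Z = −∠Y = -21.36°

-21.36°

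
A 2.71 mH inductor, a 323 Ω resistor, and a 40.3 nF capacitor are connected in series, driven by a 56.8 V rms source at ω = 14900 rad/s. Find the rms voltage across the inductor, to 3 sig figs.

X_L = ωL = 40.4 Ω
X_C = 1/(ωC) = 1670 Ω
Net reactance X = X_L − X_C = -1620 Ω
Z = 323 − j1620 Ω
|Z| = √(323² + 1620²) = 1660 Ω
I = V/|Z| = 34.3 mA
V_L = I·|Z_L| = 0.0343 × 40.4 = 1.38 V

1.38 V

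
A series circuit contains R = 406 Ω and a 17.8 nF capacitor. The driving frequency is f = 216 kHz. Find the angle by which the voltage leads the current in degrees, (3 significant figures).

-5.82°

ω = 2πf = 1.357e+06 rad/s
X_C = 1/(ωC) = 41.4 Ω
Z = 406 − j41.4 Ω
|Z| = √(406² + 41.4²) = 408 Ω
∠Z = arctan(-41.4/406) = -5.82°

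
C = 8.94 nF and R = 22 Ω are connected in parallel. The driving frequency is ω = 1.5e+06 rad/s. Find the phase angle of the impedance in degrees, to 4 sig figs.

-16.44°

X_C = 1/(ωC) = 74.57 Ω
Parallel: admittances add. Y = 1/R + jωC
Y = (0.04545 + j0.01341) S
|Y| = 0.04739 S → |Z| = 1/|Y| = 21.10 Ω, ∠Z = −∠Y = -16.44°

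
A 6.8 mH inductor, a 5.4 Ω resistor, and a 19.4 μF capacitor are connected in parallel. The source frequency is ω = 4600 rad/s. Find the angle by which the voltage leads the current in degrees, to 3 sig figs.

-17.2°

X_L = ωL = 31.3 Ω
X_C = 1/(ωC) = 11.2 Ω
Parallel: admittances add. Y = 1/R + 1/(jωL) + jωC
Y = (0.185 + j0.0573) S
|Y| = 0.194 S → |Z| = 1/|Y| = 5.16 Ω, ∠Z = −∠Y = -17.2°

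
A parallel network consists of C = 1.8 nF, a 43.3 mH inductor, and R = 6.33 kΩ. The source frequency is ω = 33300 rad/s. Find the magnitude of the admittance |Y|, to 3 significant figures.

X_L = ωL = 1440 Ω
X_C = 1/(ωC) = 16700 Ω
Parallel: admittances add. Y = 1/R + 1/(jωL) + jωC
Y = (0.000158 − j0.000634) S
|Y| = 0.000653 S → |Z| = 1/|Y| = 1530 Ω, ∠Z = −∠Y = 76.0°

653 μS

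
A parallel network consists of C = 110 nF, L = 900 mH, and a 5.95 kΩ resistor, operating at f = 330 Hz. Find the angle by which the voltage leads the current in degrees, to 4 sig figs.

61.36°

ω = 2πf = 2073 rad/s
X_L = ωL = 1866 Ω
X_C = 1/(ωC) = 4384 Ω
Parallel: admittances add. Y = 1/R + 1/(jωL) + jωC
Y = (0.0001681 − j0.0003078) S
|Y| = 0.0003507 S → |Z| = 1/|Y| = 2852 Ω, ∠Z = −∠Y = 61.36°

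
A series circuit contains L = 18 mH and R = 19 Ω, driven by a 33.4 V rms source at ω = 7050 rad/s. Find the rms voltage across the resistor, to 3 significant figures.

4.95 V

X_L = ωL = 127 Ω
Z = 19.0 + j127 Ω
|Z| = √(19.0² + 127²) = 128 Ω
I = V/|Z| = 260 mA
V_R = I·|Z_R| = 0.260 × 19.0 = 4.95 V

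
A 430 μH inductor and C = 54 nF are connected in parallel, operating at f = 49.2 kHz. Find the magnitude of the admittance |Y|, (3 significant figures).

9.17 mS

ω = 2πf = 309100 rad/s
X_L = ωL = 133 Ω
X_C = 1/(ωC) = 59.9 Ω
Parallel: admittances add. Y = 1/(jωL) + jωC
Y = (0 + j0.00917) S
|Y| = 0.00917 S → |Z| = 1/|Y| = 109 Ω, ∠Z = −∠Y = -90.0°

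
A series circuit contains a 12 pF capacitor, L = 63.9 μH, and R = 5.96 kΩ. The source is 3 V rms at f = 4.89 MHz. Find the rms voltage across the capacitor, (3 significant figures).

ω = 2πf = 3.072e+07 rad/s
X_L = ωL = 1960 Ω
X_C = 1/(ωC) = 2710 Ω
Net reactance X = X_L − X_C = -749 Ω
Z = 5960 − j749 Ω
|Z| = √(5960² + 749²) = 6010 Ω
I = V/|Z| = 499 μA
V_C = I·|Z_C| = 0.000499 × 2710 = 1.35 V

1.35 V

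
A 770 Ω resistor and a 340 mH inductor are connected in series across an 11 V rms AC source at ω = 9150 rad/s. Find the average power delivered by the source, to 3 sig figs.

9.07 mW

X_L = ωL = 3110 Ω
Z = 770 + j3110 Ω
|Z| = √(770² + 3110²) = 3200 Ω
∠Z = arctan(3110/770) = 76.1°
I = V/|Z| = 3.43 mA
P = VI cos φ = 11 × 0.00343 × cos(76.1°) = 9.07 mW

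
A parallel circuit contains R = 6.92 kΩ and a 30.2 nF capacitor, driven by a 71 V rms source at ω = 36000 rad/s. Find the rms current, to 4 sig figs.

77.87 mA

X_C = 1/(ωC) = 919.8 Ω
Parallel: admittances add. Y = 1/R + jωC
Y = (0.0001445 + j0.001087) S
|Y| = 0.001097 S → |Z| = 1/|Y| = 911.8 Ω, ∠Z = −∠Y = -82.43°
I = V/|Z| = 71/911.8 = 77.87 mA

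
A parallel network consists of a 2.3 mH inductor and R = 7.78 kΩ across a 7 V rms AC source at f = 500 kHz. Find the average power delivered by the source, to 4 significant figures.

6.298 mW

ω = 2πf = 3.142e+06 rad/s
X_L = ωL = 7226 Ω
Parallel: admittances add. Y = 1/R + 1/(jωL)
Y = (0.0001285 − j0.0001384) S
|Y| = 0.0001889 S → |Z| = 1/|Y| = 5294 Ω, ∠Z = −∠Y = 47.12°
I = V/|Z| = 1.322 mA
P = VI cos φ = 7 × 0.001322 × cos(47.12°) = 6.298 mW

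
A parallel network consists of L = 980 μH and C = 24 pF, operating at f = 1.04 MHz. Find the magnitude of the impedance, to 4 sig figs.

1.489e+06 Ω

ω = 2πf = 6.535e+06 rad/s
X_L = ωL = 6404 Ω
X_C = 1/(ωC) = 6376 Ω
Parallel: admittances add. Y = 1/(jωL) + jωC
Y = (0 + j6.716e-07) S
|Y| = 6.716e-07 S → |Z| = 1/|Y| = 1.489e+06 Ω, ∠Z = −∠Y = -90.00°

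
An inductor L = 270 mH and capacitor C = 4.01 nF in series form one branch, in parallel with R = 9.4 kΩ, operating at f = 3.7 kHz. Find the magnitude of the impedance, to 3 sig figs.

ω = 2πf = 23250 rad/s
X_L = ωL = 6280 Ω
X_C = 1/(ωC) = 10700 Ω
Branch 1: Z₁ = R = 9400 Ω
Branch 2 (series LC): Z₂ = j(X_L − X_C) = −j4450 Ω
Parallel: Z = Z₁Z₂/(Z₁+Z₂), |Z| = 4020 Ω, ∠Z = -64.7°

4020 Ω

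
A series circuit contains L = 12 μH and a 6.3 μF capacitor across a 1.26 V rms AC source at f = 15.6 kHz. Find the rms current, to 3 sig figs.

2.84 A

ω = 2πf = 98020 rad/s
X_L = ωL = 1.18 Ω
X_C = 1/(ωC) = 1.62 Ω
Net reactance X = X_L − X_C = -0.443 Ω
Z = − j0.443 Ω
|Z| = √(0² + 0.443²) = 0.443 Ω
I = V/|Z| = 1.26/0.443 = 2.84 A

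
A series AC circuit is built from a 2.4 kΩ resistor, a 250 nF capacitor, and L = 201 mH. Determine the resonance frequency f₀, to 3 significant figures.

ω₀ = 1/√(LC) = 1/√(0.201 × 2.5e-07) = 4461 rad/s
f₀ = ω₀/(2π) = 710 Hz

710 Hz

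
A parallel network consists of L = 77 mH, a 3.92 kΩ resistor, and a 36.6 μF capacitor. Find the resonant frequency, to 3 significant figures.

ω₀ = 1/√(LC) = 1/√(0.077 × 3.66e-05) = 595.7 rad/s
f₀ = ω₀/(2π) = 94.8 Hz

94.8 Hz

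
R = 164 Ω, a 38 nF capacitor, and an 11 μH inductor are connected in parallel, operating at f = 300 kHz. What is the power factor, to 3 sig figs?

ω = 2πf = 1.885e+06 rad/s
X_L = ωL = 20.7 Ω
X_C = 1/(ωC) = 14.0 Ω
Parallel: admittances add. Y = 1/R + 1/(jωL) + jωC
Y = (0.00610 + j0.0234) S
|Y| = 0.0242 S → |Z| = 1/|Y| = 41.4 Ω, ∠Z = −∠Y = -75.4°
cos φ = cos(-75.4°) = 0.252

0.252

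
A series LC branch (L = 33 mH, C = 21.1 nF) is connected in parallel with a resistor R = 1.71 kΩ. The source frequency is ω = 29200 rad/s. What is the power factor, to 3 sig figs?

0.360

X_L = ωL = 964 Ω
X_C = 1/(ωC) = 1620 Ω
Branch 1: Z₁ = R = 1710 Ω
Branch 2 (series LC): Z₂ = j(X_L − X_C) = −j659 Ω
Parallel: Z = Z₁Z₂/(Z₁+Z₂), |Z| = 615 Ω, ∠Z = -68.9°
cos φ = cos(-68.9°) = 0.360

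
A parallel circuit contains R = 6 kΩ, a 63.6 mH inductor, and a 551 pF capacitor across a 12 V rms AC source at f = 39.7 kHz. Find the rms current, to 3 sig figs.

2.19 mA

ω = 2πf = 249400 rad/s
X_L = ωL = 15900 Ω
X_C = 1/(ωC) = 7280 Ω
Parallel: admittances add. Y = 1/R + 1/(jωL) + jωC
Y = (0.000167 + j7.44e-05) S
|Y| = 0.000183 S → |Z| = 1/|Y| = 5480 Ω, ∠Z = −∠Y = -24.1°
I = V/|Z| = 12/5480 = 2.19 mA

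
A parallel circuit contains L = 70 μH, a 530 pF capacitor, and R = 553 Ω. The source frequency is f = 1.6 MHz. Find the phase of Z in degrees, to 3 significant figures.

-65.2°

ω = 2πf = 1.005e+07 rad/s
X_L = ωL = 704 Ω
X_C = 1/(ωC) = 188 Ω
Parallel: admittances add. Y = 1/R + 1/(jωL) + jωC
Y = (0.00181 + j0.00391) S
|Y| = 0.00431 S → |Z| = 1/|Y| = 232 Ω, ∠Z = −∠Y = -65.2°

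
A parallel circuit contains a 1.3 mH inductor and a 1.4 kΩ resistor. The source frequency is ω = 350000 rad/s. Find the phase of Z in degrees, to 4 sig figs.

X_L = ωL = 455.0 Ω
Parallel: admittances add. Y = 1/R + 1/(jωL)
Y = (0.0007143 − j0.002198) S
|Y| = 0.002311 S → |Z| = 1/|Y| = 432.7 Ω, ∠Z = −∠Y = 72.00°

72.00°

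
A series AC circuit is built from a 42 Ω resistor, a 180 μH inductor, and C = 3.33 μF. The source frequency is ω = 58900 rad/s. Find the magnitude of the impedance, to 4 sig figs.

42.36 Ω

X_L = ωL = 10.60 Ω
X_C = 1/(ωC) = 5.098 Ω
Net reactance X = X_L − X_C = 5.504 Ω
Z = 42.00 + j5.504 Ω
|Z| = √(42.00² + 5.504²) = 42.36 Ω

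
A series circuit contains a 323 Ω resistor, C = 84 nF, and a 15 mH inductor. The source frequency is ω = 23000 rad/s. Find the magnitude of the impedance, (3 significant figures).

366 Ω

X_L = ωL = 345 Ω
X_C = 1/(ωC) = 518 Ω
Net reactance X = X_L − X_C = -173 Ω
Z = 323 − j173 Ω
|Z| = √(323² + 173²) = 366 Ω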